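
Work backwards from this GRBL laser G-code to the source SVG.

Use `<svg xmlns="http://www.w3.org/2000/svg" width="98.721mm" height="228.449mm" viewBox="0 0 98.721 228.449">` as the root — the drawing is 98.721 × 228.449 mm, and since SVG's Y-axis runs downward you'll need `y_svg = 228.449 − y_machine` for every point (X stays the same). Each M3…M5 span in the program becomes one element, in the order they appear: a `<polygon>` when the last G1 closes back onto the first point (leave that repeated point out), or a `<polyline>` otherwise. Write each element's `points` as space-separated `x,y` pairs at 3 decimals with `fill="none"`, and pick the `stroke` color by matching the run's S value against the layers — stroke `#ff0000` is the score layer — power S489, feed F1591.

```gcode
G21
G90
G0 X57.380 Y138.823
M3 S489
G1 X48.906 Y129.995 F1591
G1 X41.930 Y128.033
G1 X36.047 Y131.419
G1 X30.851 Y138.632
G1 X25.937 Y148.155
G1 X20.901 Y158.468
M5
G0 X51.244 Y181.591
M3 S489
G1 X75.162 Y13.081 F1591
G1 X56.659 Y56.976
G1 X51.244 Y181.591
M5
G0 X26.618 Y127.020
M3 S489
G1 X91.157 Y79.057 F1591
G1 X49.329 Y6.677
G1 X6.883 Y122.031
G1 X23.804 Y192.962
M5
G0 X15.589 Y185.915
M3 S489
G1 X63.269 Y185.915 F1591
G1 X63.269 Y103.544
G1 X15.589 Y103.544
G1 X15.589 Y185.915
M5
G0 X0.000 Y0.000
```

Machine Y-up, SVG Y-down with viewBox height 228.449, so y_svg = 228.449 − y_machine; X carries over. Every run uses S489, so all elements get stroke `#ff0000` (score).

Run 1: The run is open, so emit a `<polyline>` with points (Y-flipped): 57.380,89.626 48.906,98.454 41.930,100.416 36.047,97.030 30.851,89.817 25.937,80.294 20.901,69.981.

Run 2: The run returns to its start, so emit a `<polygon>` with points (Y-flipped): 51.244,46.858 75.162,215.368 56.659,171.473.

Run 3: The run is open, so emit a `<polyline>` with points (Y-flipped): 26.618,101.429 91.157,149.392 49.329,221.772 6.883,106.418 23.804,35.487.

Run 4: The run returns to its start, so emit a `<polygon>` with points (Y-flipped): 15.589,42.534 63.269,42.534 63.269,124.905 15.589,124.905.

<svg xmlns="http://www.w3.org/2000/svg" width="98.721mm" height="228.449mm" viewBox="0 0 98.721 228.449">
  <polyline points="57.380,89.626 48.906,98.454 41.930,100.416 36.047,97.030 30.851,89.817 25.937,80.294 20.901,69.981" fill="none" stroke="#ff0000"/>
  <polygon points="51.244,46.858 75.162,215.368 56.659,171.473" fill="none" stroke="#ff0000"/>
  <polyline points="26.618,101.429 91.157,149.392 49.329,221.772 6.883,106.418 23.804,35.487" fill="none" stroke="#ff0000"/>
  <polygon points="15.589,42.534 63.269,42.534 63.269,124.905 15.589,124.905" fill="none" stroke="#ff0000"/>
</svg>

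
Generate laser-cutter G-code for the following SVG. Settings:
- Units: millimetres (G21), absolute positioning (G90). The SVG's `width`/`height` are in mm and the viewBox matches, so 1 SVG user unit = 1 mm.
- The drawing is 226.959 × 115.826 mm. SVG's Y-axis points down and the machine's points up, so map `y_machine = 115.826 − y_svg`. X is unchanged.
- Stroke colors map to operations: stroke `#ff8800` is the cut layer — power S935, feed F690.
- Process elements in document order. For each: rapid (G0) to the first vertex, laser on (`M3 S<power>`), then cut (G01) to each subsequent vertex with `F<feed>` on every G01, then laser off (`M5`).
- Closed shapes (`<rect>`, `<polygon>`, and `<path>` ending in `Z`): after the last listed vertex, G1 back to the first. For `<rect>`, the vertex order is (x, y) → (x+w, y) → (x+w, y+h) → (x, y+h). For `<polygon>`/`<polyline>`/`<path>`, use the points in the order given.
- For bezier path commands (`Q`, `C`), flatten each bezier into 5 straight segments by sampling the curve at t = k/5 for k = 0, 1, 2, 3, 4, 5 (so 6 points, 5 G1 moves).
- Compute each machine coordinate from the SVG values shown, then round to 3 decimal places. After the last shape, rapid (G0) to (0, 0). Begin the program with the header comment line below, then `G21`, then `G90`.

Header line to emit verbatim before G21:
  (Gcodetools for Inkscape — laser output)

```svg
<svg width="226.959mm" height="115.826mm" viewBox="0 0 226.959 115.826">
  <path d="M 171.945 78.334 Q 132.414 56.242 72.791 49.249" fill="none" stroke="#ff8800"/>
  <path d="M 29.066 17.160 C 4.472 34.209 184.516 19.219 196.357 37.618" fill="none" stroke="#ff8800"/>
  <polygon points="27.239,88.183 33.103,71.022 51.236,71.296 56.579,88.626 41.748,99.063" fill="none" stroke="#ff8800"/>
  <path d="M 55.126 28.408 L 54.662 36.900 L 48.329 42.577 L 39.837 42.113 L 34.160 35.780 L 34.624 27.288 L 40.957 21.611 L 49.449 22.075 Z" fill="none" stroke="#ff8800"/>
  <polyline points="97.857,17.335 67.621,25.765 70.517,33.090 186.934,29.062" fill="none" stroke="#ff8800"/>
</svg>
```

(Gcodetools for Inkscape — laser output)
G21
G90
G0 X171.945 Y37.492
M3 S935
G01 X155.329 Y45.725 F690
G01 X137.105 Y52.750 F690
G01 X117.275 Y58.567 F690
G01 X95.837 Y63.176 F690
G01 X72.791 Y66.577 F690
M5
G0 X29.066 Y98.666
M3 S935
G01 X35.883 Y91.758 F690
G01 X73.918 Y89.399 F690
G01 X125.272 Y88.447 F690
G01 X172.051 Y85.764 F690
G01 X196.357 Y78.208 F690
M5
G0 X27.239 Y27.643
M3 S935
G01 X33.103 Y44.804 F690
G01 X51.236 Y44.530 F690
G01 X56.579 Y27.200 F690
G01 X41.748 Y16.763 F690
G01 X27.239 Y27.643 F690
M5
G0 X55.126 Y87.418
M3 S935
G01 X54.662 Y78.926 F690
G01 X48.329 Y73.249 F690
G01 X39.837 Y73.713 F690
G01 X34.160 Y80.046 F690
G01 X34.624 Y88.538 F690
G01 X40.957 Y94.215 F690
G01 X49.449 Y93.751 F690
G01 X55.126 Y87.418 F690
M5
G0 X97.857 Y98.491
M3 S935
G01 X67.621 Y90.061 F690
G01 X70.517 Y82.736 F690
G01 X186.934 Y86.764 F690
M5
G0 X0.000 Y0.000

viewBox `0 0 226.959 115.826` with mm width/height → 1 unit = 1 mm. Flip: y_m = 115.826 − y_svg.

**Shape 1** — `<path>` quadratic bezier, stroke `#ff8800` → cut (S935, F690). Control points (SVG): P0=(171.945,78.334), P1=(132.414,56.242), P2=(72.791,49.249); sampled at t=k/5. Machine vertices: (171.945,37.492) → (155.329,45.725) → (137.105,52.750) → (117.275,58.567) → (95.837,63.176) → (72.791,66.577). Open path.

**Shape 2** — `<path>` cubic bezier, stroke `#ff8800` → cut (S935, F690). Control points (SVG): P0=(29.066,17.160), P1=(4.472,34.209), P2=(184.516,19.219), P3=(196.357,37.618); sampled at t=k/5. Machine vertices: (29.066,98.666) → (35.883,91.758) → (73.918,89.399) → (125.272,88.447) → (172.051,85.764) → (196.357,78.208). Open path.

**Shape 3** — `<polygon>` regular polygon, stroke `#ff8800` → cut (S935, F690). Machine vertices: (27.239,27.643) → (33.103,44.804) → (51.236,44.530) → (56.579,27.200) → (41.748,16.763) → (27.239,27.643). Closed: final G1 returns to the first vertex.

**Shape 4** — `<path>` regular polygon, stroke `#ff8800` → cut (S935, F690). Machine vertices: (55.126,87.418) → (54.662,78.926) → (48.329,73.249) → (39.837,73.713) → (34.160,80.046) → (34.624,88.538) → (40.957,94.215) → (49.449,93.751) → (55.126,87.418). Closed: final G1 returns to the first vertex.

**Shape 5** — `<polyline>` open polyline, stroke `#ff8800` → cut (S935, F690). Machine vertices: (97.857,98.491) → (67.621,90.061) → (70.517,82.736) → (186.934,86.764). Open path.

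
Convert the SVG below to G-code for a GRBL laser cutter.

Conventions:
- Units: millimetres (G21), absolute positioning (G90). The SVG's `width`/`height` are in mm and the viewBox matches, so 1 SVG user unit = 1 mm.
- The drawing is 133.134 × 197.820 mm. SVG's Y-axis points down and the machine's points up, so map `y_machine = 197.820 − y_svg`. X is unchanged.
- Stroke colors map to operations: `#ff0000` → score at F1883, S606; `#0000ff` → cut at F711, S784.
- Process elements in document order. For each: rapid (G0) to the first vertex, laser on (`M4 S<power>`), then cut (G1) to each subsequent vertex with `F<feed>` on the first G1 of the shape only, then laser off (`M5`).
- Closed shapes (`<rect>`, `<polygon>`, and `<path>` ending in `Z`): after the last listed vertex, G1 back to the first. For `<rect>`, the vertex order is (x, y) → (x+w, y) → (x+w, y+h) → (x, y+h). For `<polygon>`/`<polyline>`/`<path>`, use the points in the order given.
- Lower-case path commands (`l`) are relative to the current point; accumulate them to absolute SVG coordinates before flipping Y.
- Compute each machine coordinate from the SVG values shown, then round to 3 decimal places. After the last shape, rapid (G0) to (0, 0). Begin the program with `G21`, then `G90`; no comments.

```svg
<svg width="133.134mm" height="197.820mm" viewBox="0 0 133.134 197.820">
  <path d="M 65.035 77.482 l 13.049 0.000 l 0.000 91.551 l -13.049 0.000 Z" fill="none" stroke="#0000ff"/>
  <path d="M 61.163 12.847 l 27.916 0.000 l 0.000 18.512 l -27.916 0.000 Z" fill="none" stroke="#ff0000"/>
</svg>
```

G21
G90
G0 X65.035 Y120.338
M4 S784
G1 X78.084 Y120.338 F711
G1 X78.084 Y28.787
G1 X65.035 Y28.787
G1 X65.035 Y120.338
M5
G0 X61.163 Y184.973
M4 S606
G1 X89.079 Y184.973 F1883
G1 X89.079 Y166.461
G1 X61.163 Y166.461
G1 X61.163 Y184.973
M5
G0 X0.000 Y0.000

Since the viewBox matches the mm dimensions, user units are millimetres directly. The only transform is the Y-flip y_m = 197.820 − y_svg.

Shape 1 is a rectangle drawn with `<path>`. Its stroke #0000ff means cut at S784, F711. After flipping Y the toolpath is (65.035,120.338) → (78.084,120.338) → (78.084,28.787) → (65.035,28.787) → (65.035,120.338), returning to the start.

Shape 2 is a rectangle drawn with `<path>`. Its stroke #ff0000 means score at S606, F1883. After flipping Y the toolpath is (61.163,184.973) → (89.079,184.973) → (89.079,166.461) → (61.163,166.461) → (61.163,184.973), returning to the start.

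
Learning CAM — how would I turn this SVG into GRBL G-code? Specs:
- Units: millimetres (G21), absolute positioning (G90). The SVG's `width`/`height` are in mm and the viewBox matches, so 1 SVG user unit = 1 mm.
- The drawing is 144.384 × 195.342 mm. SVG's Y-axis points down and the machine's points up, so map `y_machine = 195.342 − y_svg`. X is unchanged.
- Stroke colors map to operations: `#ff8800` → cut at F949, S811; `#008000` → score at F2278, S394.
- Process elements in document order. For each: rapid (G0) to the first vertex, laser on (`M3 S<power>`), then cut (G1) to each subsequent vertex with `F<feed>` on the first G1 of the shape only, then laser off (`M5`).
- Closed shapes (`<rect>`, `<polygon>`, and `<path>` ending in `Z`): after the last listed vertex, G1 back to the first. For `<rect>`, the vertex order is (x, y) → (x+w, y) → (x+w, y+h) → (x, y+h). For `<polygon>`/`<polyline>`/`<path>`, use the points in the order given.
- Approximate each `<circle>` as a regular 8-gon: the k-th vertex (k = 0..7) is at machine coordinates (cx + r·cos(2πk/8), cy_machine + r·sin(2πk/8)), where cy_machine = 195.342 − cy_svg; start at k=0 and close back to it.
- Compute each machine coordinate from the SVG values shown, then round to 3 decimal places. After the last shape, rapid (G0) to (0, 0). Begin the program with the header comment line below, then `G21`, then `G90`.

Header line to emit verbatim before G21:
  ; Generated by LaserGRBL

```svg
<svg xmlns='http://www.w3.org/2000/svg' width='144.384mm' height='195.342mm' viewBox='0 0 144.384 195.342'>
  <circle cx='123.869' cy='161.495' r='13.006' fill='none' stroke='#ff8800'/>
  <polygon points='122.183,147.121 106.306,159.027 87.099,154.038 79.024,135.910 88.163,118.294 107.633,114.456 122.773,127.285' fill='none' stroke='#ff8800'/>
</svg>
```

; Generated by LaserGRBL
G21
G90
G0 X136.875 Y33.847
M3 S811
G1 X133.066 Y43.044 F949
G1 X123.869 Y46.853
G1 X114.672 Y43.044
G1 X110.863 Y33.847
G1 X114.672 Y24.650
G1 X123.869 Y20.841
G1 X133.066 Y24.650
G1 X136.875 Y33.847
M5
G0 X122.183 Y48.221
M3 S811
G1 X106.306 Y36.315 F949
G1 X87.099 Y41.304
G1 X79.024 Y59.432
G1 X88.163 Y77.048
G1 X107.633 Y80.886
G1 X122.773 Y68.057
G1 X122.183 Y48.221
M5
G0 X0.000 Y0.000

Since the viewBox matches the mm dimensions, user units are millimetres directly. The only transform is the Y-flip y_m = 195.342 − y_svg.

Shape 1 is a circle drawn with `<circle>`. Its stroke #ff8800 means cut at S811, F949. After flipping Y the toolpath is (136.875,33.847) → (133.066,43.044) → (123.869,46.853) → (114.672,43.044) → (110.863,33.847) → (114.672,24.650) → (123.869,20.841) → (133.066,24.650) → (136.875,33.847), returning to the start.

Shape 2 is a regular polygon drawn with `<polygon>`. Its stroke #ff8800 means cut at S811, F949. After flipping Y the toolpath is (122.183,48.221) → (106.306,36.315) → (87.099,41.304) → (79.024,59.432) → (88.163,77.048) → (107.633,80.886) → (122.773,68.057) → (122.183,48.221), returning to the start.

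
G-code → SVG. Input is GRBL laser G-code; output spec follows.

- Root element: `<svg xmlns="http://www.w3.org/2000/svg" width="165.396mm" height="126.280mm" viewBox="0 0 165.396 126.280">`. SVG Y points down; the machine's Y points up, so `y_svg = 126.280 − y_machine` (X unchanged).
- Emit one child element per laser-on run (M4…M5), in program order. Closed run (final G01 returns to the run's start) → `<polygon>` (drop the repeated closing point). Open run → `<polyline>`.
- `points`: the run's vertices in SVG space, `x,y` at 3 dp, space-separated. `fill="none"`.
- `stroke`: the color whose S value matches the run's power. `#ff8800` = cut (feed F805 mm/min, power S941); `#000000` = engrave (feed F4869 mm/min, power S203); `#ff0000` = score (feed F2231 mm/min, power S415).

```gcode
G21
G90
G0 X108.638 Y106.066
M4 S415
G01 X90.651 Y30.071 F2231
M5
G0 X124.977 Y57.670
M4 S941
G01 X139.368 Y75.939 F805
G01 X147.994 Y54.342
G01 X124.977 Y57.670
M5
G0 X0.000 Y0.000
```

<svg xmlns="http://www.w3.org/2000/svg" width="165.396mm" height="126.280mm" viewBox="0 0 165.396 126.280">
  <polyline points="108.638,20.214 90.651,96.209" fill="none" stroke="#ff0000"/>
  <polygon points="124.977,68.610 139.368,50.341 147.994,71.938" fill="none" stroke="#ff8800"/>
</svg>

y_svg = 126.280 − y_m.

[1] S415→`#ff0000` (score); open run; points: 108.638,20.214 90.651,96.209

[2] S941→`#ff8800` (cut); closed run; points: 124.977,68.610 139.368,50.341 147.994,71.938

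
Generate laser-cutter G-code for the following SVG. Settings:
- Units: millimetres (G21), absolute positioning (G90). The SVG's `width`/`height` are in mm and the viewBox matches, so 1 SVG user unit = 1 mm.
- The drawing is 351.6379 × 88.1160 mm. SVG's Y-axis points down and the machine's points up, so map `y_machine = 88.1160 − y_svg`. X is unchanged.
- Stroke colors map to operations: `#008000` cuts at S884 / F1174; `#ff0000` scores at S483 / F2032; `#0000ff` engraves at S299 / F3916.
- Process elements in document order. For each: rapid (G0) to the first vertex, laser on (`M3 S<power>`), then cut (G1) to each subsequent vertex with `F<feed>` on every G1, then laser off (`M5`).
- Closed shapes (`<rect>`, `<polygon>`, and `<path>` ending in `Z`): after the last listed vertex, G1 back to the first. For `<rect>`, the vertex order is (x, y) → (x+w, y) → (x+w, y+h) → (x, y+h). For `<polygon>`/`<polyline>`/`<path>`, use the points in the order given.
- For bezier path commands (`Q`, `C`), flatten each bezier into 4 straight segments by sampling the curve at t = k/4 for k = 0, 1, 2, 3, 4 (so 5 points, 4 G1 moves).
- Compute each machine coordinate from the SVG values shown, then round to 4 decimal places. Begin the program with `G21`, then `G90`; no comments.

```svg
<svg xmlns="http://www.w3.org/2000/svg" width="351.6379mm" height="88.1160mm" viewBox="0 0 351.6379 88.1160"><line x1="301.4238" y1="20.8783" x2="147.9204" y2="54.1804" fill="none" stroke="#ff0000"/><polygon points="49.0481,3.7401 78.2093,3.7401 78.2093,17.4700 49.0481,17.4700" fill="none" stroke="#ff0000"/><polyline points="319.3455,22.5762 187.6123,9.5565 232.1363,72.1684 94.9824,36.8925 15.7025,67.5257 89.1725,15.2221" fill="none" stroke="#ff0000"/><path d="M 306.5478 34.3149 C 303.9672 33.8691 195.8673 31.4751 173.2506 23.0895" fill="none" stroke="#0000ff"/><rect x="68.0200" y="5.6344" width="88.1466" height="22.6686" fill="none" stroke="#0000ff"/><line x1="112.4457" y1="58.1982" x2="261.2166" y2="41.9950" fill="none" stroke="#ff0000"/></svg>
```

G21
G90
G0 X301.4238 Y67.2377
M3 S483
G1 X147.9204 Y33.9356 F2032
M5
G0 X49.0481 Y84.3759
M3 S483
G1 X78.2093 Y84.3759 F2032
G1 X78.2093 Y70.6460 F2032
G1 X49.0481 Y70.6460 F2032
G1 X49.0481 Y84.3759 F2032
M5
G0 X319.3455 Y65.5398
M3 S483
G1 X187.6123 Y78.5595 F2032
G1 X232.1363 Y15.9476 F2032
G1 X94.9824 Y51.2235 F2032
G1 X15.7025 Y20.5903 F2032
G1 X89.1725 Y72.8939 F2032
M5
G0 X306.5478 Y53.8011
M3 S299
G1 X287.8119 Y54.5639 F3916
G1 X247.4127 Y56.4364 F3916
G1 X203.2568 Y59.7975 F3916
G1 X173.2506 Y65.0265 F3916
M5
G0 X68.0200 Y82.4816
M3 S299
G1 X156.1666 Y82.4816 F3916
G1 X156.1666 Y59.8130 F3916
G1 X68.0200 Y59.8130 F3916
G1 X68.0200 Y82.4816 F3916
M5
G0 X112.4457 Y29.9178
M3 S483
G1 X261.2166 Y46.1210 F2032
M5

viewBox `0 0 351.6379 88.1160` with mm width/height → 1 unit = 1 mm. Flip: y_m = 88.1160 − y_svg.

**Shape 1** — `<line>` line segment, stroke `#ff0000` → score (S483, F2032). Machine vertices: (301.4238,67.2377) → (147.9204,33.9356). Open path.

**Shape 2** — `<polygon>` rectangle, stroke `#ff0000` → score (S483, F2032). Machine vertices: (49.0481,84.3759) → (78.2093,84.3759) → (78.2093,70.6460) → (49.0481,70.6460) → (49.0481,84.3759). Closed: final G1 returns to the first vertex.

**Shape 3** — `<polyline>` open polyline, stroke `#ff0000` → score (S483, F2032). Machine vertices: (319.3455,65.5398) → (187.6123,78.5595) → (232.1363,15.9476) → (94.9824,51.2235) → (15.7025,20.5903) → (89.1725,72.8939). Open path.

**Shape 4** — `<path>` cubic bezier, stroke `#0000ff` → engrave (S299, F3916). Control points (SVG): P0=(306.5478,34.3149), P1=(303.9672,33.8691), P2=(195.8673,31.4751), P3=(173.2506,23.0895); sampled at t=k/4. Machine vertices: (306.5478,53.8011) → (287.8119,54.5639) → (247.4127,56.4364) → (203.2568,59.7975) → (173.2506,65.0265). Open path.

**Shape 5** — `<rect>` rectangle, stroke `#0000ff` → engrave (S299, F3916). Machine vertices: (68.0200,82.4816) → (156.1666,82.4816) → (156.1666,59.8130) → (68.0200,59.8130) → (68.0200,82.4816). Closed: final G1 returns to the first vertex.

**Shape 6** — `<line>` line segment, stroke `#ff0000` → score (S483, F2032). Machine vertices: (112.4457,29.9178) → (261.2166,46.1210). Open path.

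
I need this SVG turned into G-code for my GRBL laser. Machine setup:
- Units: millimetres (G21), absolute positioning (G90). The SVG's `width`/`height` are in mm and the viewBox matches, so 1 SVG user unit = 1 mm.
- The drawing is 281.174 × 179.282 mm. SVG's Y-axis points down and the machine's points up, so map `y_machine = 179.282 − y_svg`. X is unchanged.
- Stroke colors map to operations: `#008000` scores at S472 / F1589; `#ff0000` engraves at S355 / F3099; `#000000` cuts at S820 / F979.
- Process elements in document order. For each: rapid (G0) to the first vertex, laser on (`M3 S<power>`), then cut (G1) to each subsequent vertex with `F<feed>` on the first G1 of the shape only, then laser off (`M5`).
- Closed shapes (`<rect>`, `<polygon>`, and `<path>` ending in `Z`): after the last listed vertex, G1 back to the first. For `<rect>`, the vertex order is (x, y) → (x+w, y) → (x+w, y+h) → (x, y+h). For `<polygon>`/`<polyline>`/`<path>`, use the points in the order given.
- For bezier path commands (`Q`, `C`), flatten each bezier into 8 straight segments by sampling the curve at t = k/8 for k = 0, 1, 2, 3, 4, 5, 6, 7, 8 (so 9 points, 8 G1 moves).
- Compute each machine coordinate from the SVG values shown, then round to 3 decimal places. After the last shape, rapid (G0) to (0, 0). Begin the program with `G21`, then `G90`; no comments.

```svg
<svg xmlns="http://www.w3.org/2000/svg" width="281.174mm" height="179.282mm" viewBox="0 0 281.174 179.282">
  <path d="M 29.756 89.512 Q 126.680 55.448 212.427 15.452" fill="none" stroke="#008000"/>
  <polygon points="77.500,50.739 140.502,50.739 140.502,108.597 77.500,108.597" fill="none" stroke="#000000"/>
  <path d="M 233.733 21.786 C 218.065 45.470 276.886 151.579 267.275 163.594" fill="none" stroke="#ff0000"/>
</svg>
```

Since the viewBox matches the mm dimensions, user units are millimetres directly. The only transform is the Y-flip y_m = 179.282 − y_svg.

Shape 1 is a quadratic bezier drawn with `<path>`. Its stroke #008000 means score at S472, F1589. After flipping Y the toolpath is (29.756,89.770) → (53.812,98.379) → (77.519,107.173) → (100.877,116.152) → (123.886,125.317) → (146.545,134.667) → (168.855,144.203) → (190.816,153.924) → (212.427,163.830).

Shape 2 is a rectangle drawn with `<polygon>`. Its stroke #000000 means cut at S820, F979. After flipping Y the toolpath is (77.500,128.543) → (140.502,128.543) → (140.502,70.685) → (77.500,70.685) → (77.500,128.543), returning to the start.

Shape 3 is a cubic bezier drawn with `<path>`. Its stroke #ff0000 means engrave at S355, F3099. After flipping Y the toolpath is (233.733,157.496) → (231.070,145.096) → (233.716,127.036) → (239.995,105.387) → (248.233,82.216) → (256.754,59.592) → (263.885,39.584) → (267.951,24.260) → (267.275,15.688).

G21
G90
G0 X29.756 Y89.770
M3 S472
G1 X53.812 Y98.379 F1589
G1 X77.519 Y107.173
G1 X100.877 Y116.152
G1 X123.886 Y125.317
G1 X146.545 Y134.667
G1 X168.855 Y144.203
G1 X190.816 Y153.924
G1 X212.427 Y163.830
M5
G0 X77.500 Y128.543
M3 S820
G1 X140.502 Y128.543 F979
G1 X140.502 Y70.685
G1 X77.500 Y70.685
G1 X77.500 Y128.543
M5
G0 X233.733 Y157.496
M3 S355
G1 X231.070 Y145.096 F3099
G1 X233.716 Y127.036
G1 X239.995 Y105.387
G1 X248.233 Y82.216
G1 X256.754 Y59.592
G1 X263.885 Y39.584
G1 X267.951 Y24.260
G1 X267.275 Y15.688
M5
G0 X0.000 Y0.000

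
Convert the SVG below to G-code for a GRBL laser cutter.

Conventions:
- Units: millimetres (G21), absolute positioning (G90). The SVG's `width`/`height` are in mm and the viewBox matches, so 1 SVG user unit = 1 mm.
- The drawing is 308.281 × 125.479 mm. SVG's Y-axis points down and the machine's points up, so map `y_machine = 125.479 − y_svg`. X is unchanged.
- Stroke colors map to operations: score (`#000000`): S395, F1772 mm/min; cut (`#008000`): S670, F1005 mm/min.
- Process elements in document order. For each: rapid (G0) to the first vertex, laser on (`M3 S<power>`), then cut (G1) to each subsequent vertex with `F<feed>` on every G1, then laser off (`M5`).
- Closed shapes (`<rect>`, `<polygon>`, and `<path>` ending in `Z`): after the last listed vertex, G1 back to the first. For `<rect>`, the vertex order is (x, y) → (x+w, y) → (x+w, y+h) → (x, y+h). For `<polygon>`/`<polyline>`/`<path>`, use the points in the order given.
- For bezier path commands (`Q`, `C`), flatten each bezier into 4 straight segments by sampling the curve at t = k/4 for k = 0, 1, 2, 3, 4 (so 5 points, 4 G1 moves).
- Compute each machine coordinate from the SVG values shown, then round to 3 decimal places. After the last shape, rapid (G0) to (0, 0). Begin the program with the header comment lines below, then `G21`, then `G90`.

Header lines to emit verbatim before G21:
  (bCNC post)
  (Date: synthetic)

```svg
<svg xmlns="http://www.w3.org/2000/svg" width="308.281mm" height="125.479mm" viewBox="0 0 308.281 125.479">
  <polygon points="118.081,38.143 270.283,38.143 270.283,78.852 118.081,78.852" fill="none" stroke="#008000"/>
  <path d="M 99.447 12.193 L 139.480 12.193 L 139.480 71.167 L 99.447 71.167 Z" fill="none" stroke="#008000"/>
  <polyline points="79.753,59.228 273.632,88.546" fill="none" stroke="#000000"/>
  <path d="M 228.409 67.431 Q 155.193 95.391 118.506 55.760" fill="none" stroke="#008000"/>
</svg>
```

(bCNC post)
(Date: synthetic)
G21
G90
G0 X118.081 Y87.336
M3 S670
G1 X270.283 Y87.336 F1005
G1 X270.283 Y46.627 F1005
G1 X118.081 Y46.627 F1005
G1 X118.081 Y87.336 F1005
M5
G0 X99.447 Y113.286
M3 S670
G1 X139.480 Y113.286 F1005
G1 X139.480 Y54.312 F1005
G1 X99.447 Y54.312 F1005
G1 X99.447 Y113.286 F1005
M5
G0 X79.753 Y66.251
M3 S395
G1 X273.632 Y36.933 F1772
M5
G0 X228.409 Y58.048
M3 S670
G1 X194.084 Y48.292 F1005
G1 X164.325 Y46.986 F1005
G1 X139.133 Y54.128 F1005
G1 X118.506 Y69.719 F1005
M5
G0 X0.000 Y0.000

Since the viewBox matches the mm dimensions, user units are millimetres directly. The only transform is the Y-flip y_m = 125.479 − y_svg.

Shape 1 is a rectangle drawn with `<polygon>`. Its stroke #008000 means cut at S670, F1005. After flipping Y the toolpath is (118.081,87.336) → (270.283,87.336) → (270.283,46.627) → (118.081,46.627) → (118.081,87.336), returning to the start.

Shape 2 is a rectangle drawn with `<path>`. Its stroke #008000 means cut at S670, F1005. After flipping Y the toolpath is (99.447,113.286) → (139.480,113.286) → (139.480,54.312) → (99.447,54.312) → (99.447,113.286), returning to the start.

Shape 3 is a line segment drawn with `<polyline>`. Its stroke #000000 means score at S395, F1772. After flipping Y the toolpath is (79.753,66.251) → (273.632,36.933).

Shape 4 is a quadratic bezier drawn with `<path>`. Its stroke #008000 means cut at S670, F1005. After flipping Y the toolpath is (228.409,58.048) → (194.084,48.292) → (164.325,46.986) → (139.133,54.128) → (118.506,69.719).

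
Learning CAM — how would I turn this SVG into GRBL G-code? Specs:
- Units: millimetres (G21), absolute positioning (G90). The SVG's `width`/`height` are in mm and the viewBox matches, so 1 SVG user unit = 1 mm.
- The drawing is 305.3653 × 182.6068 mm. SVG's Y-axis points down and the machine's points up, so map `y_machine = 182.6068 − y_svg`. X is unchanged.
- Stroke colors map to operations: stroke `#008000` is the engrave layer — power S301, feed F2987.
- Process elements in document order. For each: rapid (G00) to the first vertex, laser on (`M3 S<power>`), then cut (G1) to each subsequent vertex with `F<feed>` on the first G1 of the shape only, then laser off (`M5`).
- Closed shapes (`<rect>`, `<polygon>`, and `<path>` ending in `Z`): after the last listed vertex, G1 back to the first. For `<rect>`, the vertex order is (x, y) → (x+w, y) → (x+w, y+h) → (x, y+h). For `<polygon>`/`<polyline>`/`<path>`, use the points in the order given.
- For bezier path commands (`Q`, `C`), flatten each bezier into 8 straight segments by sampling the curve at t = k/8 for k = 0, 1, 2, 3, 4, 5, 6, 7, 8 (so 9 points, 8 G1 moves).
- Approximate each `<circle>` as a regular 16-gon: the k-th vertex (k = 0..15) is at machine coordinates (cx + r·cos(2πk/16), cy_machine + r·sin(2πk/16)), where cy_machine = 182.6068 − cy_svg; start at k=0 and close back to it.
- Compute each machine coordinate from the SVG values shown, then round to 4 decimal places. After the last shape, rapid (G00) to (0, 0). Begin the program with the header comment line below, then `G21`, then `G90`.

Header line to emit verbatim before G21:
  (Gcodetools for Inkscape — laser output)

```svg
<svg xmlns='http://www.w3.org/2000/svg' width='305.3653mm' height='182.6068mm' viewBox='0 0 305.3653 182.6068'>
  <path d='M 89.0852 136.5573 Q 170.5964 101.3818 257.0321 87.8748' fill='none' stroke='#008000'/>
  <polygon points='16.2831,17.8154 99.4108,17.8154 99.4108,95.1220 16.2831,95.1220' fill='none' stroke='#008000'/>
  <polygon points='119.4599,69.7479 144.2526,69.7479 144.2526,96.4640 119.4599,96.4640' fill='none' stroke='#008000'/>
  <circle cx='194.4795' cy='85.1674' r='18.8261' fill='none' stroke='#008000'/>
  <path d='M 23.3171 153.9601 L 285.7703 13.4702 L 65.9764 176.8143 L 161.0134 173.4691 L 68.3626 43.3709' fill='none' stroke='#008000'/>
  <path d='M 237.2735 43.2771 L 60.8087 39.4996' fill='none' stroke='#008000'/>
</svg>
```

(Gcodetools for Inkscape — laser output)
G21
G90
G00 X89.0852 Y46.0495
M3 S301
G1 X109.5399 Y54.5048 F2987
G1 X130.1486 Y62.2830
G1 X150.9111 Y69.3840
G1 X171.8275 Y75.8079
G1 X192.8978 Y81.5546
G1 X214.1220 Y86.6242
G1 X235.5001 Y91.0167
G1 X257.0321 Y94.7320
M5
G00 X16.2831 Y164.7914
M3 S301
G1 X99.4108 Y164.7914 F2987
G1 X99.4108 Y87.4848
G1 X16.2831 Y87.4848
G1 X16.2831 Y164.7914
M5
G00 X119.4599 Y112.8589
M3 S301
G1 X144.2526 Y112.8589 F2987
G1 X144.2526 Y86.1428
G1 X119.4599 Y86.1428
G1 X119.4599 Y112.8589
M5
G00 X213.3056 Y97.4394
M3 S301
G1 X211.8725 Y104.6438 F2987
G1 X207.7916 Y110.7515
G1 X201.6839 Y114.8324
G1 X194.4795 Y116.2655
G1 X187.2751 Y114.8324
G1 X181.1674 Y110.7515
G1 X177.0865 Y104.6438
G1 X175.6534 Y97.4394
G1 X177.0865 Y90.2350
G1 X181.1674 Y84.1273
G1 X187.2751 Y80.0464
G1 X194.4795 Y78.6133
G1 X201.6839 Y80.0464
G1 X207.7916 Y84.1273
G1 X211.8725 Y90.2350
G1 X213.3056 Y97.4394
M5
G00 X23.3171 Y28.6467
M3 S301
G1 X285.7703 Y169.1366 F2987
G1 X65.9764 Y5.7925
G1 X161.0134 Y9.1377
G1 X68.3626 Y139.2359
M5
G00 X237.2735 Y139.3297
M3 S301
G1 X60.8087 Y143.1072 F2987
M5
G00 X0.0000 Y0.0000

1 u = 1 mm; y_m = 182.6068 − y.

[1] `<path>` quadratic bezier, #008000→engrave S301 F2987: (89.0852,46.0495) → (109.5399,54.5048) → (130.1486,62.2830) → (150.9111,69.3840) → (171.8275,75.8079) → (192.8978,81.5546) → (214.1220,86.6242) → (235.5001,91.0167) → (257.0321,94.7320)

[2] `<polygon>` rectangle, #008000→engrave S301 F2987: (16.2831,164.7914) → (99.4108,164.7914) → (99.4108,87.4848) → (16.2831,87.4848) → (16.2831,164.7914) (closed)

[3] `<polygon>` rectangle, #008000→engrave S301 F2987: (119.4599,112.8589) → (144.2526,112.8589) → (144.2526,86.1428) → (119.4599,86.1428) → (119.4599,112.8589) (closed)

[4] `<circle>` circle, #008000→engrave S301 F2987: (213.3056,97.4394) → (211.8725,104.6438) → (207.7916,110.7515) → (201.6839,114.8324) → (194.4795,116.2655) → (187.2751,114.8324) → (181.1674,110.7515) → (177.0865,104.6438) → (175.6534,97.4394) → (177.0865,90.2350) → (181.1674,84.1273) → (187.2751,80.0464) → (194.4795,78.6133) → (201.6839,80.0464) → (207.7916,84.1273) → (211.8725,90.2350) → (213.3056,97.4394) (closed)

[5] `<path>` open polyline, #008000→engrave S301 F2987: (23.3171,28.6467) → (285.7703,169.1366) → (65.9764,5.7925) → (161.0134,9.1377) → (68.3626,139.2359)

[6] `<path>` line segment, #008000→engrave S301 F2987: (237.2735,139.3297) → (60.8087,143.1072)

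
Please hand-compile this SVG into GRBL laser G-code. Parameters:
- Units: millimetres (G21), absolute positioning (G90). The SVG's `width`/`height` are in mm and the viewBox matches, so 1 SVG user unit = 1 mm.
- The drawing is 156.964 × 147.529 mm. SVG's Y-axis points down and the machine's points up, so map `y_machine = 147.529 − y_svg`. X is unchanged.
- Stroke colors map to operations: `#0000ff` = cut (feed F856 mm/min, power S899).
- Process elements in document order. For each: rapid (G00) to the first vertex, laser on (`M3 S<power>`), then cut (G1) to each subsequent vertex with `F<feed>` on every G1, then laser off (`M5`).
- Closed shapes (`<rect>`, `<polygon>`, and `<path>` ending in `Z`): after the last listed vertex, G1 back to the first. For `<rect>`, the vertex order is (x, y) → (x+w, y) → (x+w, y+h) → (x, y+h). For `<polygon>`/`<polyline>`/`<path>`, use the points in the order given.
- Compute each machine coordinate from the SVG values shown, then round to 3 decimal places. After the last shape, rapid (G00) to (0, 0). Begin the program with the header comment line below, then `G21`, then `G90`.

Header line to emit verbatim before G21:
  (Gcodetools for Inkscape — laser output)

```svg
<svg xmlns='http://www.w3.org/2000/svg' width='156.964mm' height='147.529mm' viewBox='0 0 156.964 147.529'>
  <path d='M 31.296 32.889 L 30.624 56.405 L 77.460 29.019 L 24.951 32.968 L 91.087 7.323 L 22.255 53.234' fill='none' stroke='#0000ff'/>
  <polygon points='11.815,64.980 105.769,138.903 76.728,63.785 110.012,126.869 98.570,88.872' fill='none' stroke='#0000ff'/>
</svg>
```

viewBox `0 0 156.964 147.529` with mm width/height → 1 unit = 1 mm. Flip: y_m = 147.529 − y_svg.

**Shape 1** — `<path>` open polyline, stroke `#0000ff` → cut (S899, F856). Machine vertices: (31.296,114.640) → (30.624,91.124) → (77.460,118.510) → (24.951,114.561) → (91.087,140.206) → (22.255,94.295). Open path.

**Shape 2** — `<polygon>` closed polygon, stroke `#0000ff` → cut (S899, F856). Machine vertices: (11.815,82.549) → (105.769,8.626) → (76.728,83.744) → (110.012,20.660) → (98.570,58.657) → (11.815,82.549). Closed: final G1 returns to the first vertex.

(Gcodetools for Inkscape — laser output)
G21
G90
G00 X31.296 Y114.640
M3 S899
G1 X30.624 Y91.124 F856
G1 X77.460 Y118.510 F856
G1 X24.951 Y114.561 F856
G1 X91.087 Y140.206 F856
G1 X22.255 Y94.295 F856
M5
G00 X11.815 Y82.549
M3 S899
G1 X105.769 Y8.626 F856
G1 X76.728 Y83.744 F856
G1 X110.012 Y20.660 F856
G1 X98.570 Y58.657 F856
G1 X11.815 Y82.549 F856
M5
G00 X0.000 Y0.000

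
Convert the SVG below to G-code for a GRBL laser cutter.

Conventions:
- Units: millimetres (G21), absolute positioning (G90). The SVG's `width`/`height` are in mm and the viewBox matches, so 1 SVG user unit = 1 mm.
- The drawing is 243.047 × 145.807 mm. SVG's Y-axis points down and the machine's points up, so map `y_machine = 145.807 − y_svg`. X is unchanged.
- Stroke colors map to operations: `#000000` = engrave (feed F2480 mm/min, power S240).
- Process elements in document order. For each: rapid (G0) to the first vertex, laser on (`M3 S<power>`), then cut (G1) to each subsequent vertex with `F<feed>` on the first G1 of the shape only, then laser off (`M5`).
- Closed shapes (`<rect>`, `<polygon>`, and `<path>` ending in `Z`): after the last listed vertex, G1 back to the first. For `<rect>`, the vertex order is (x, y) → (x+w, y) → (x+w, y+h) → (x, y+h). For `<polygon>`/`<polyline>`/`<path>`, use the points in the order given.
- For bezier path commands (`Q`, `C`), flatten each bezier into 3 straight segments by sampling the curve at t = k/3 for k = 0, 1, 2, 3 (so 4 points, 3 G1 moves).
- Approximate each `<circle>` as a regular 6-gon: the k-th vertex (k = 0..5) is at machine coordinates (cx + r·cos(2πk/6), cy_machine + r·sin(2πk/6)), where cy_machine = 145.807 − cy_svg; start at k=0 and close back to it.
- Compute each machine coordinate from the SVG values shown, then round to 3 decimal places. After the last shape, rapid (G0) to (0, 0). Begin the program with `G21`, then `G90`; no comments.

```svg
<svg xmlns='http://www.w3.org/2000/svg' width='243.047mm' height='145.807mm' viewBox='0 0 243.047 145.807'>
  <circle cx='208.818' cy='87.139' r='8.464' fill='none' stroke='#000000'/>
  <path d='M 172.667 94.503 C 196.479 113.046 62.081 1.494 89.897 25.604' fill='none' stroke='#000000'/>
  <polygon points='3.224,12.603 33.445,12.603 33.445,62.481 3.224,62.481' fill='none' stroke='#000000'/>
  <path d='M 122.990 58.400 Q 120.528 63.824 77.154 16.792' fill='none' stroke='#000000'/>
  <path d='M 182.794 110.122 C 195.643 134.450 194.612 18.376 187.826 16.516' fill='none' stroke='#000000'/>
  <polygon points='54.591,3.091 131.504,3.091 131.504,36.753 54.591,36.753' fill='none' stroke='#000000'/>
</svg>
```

G21
G90
G0 X217.282 Y58.668
M3 S240
G1 X213.050 Y65.998 F2480
G1 X204.586 Y65.998
G1 X200.354 Y58.668
G1 X204.586 Y51.338
G1 X213.050 Y51.338
G1 X217.282 Y58.668
M5
G0 X172.667 Y51.304
M3 S240
G1 X155.610 Y66.283 F2480
G1 X104.285 Y108.935
G1 X89.897 Y120.203
M5
G0 X3.224 Y133.204
M3 S240
G1 X33.445 Y133.204 F2480
G1 X33.445 Y83.326
G1 X3.224 Y83.326
G1 X3.224 Y133.204
M5
G0 X122.990 Y87.407
M3 S240
G1 X116.803 Y89.619 F2480
G1 X101.524 Y103.489
G1 X77.154 Y129.015
M5
G0 X182.794 Y35.685
M3 S240
G1 X191.317 Y48.727 F2480
G1 X192.393 Y98.790
G1 X187.826 Y129.291
M5
G0 X54.591 Y142.716
M3 S240
G1 X131.504 Y142.716 F2480
G1 X131.504 Y109.054
G1 X54.591 Y109.054
G1 X54.591 Y142.716
M5
G0 X0.000 Y0.000

Since the viewBox matches the mm dimensions, user units are millimetres directly. The only transform is the Y-flip y_m = 145.807 − y_svg.

Shape 1 is a circle drawn with `<circle>`. Its stroke #000000 means engrave at S240, F2480. After flipping Y the toolpath is (217.282,58.668) → (213.050,65.998) → (204.586,65.998) → (200.354,58.668) → (204.586,51.338) → (213.050,51.338) → (217.282,58.668), returning to the start.

Shape 2 is a cubic bezier drawn with `<path>`. Its stroke #000000 means engrave at S240, F2480. After flipping Y the toolpath is (172.667,51.304) → (155.610,66.283) → (104.285,108.935) → (89.897,120.203).

Shape 3 is a rectangle drawn with `<polygon>`. Its stroke #000000 means engrave at S240, F2480. After flipping Y the toolpath is (3.224,133.204) → (33.445,133.204) → (33.445,83.326) → (3.224,83.326) → (3.224,133.204), returning to the start.

Shape 4 is a quadratic bezier drawn with `<path>`. Its stroke #000000 means engrave at S240, F2480. After flipping Y the toolpath is (122.990,87.407) → (116.803,89.619) → (101.524,103.489) → (77.154,129.015).

Shape 5 is a cubic bezier drawn with `<path>`. Its stroke #000000 means engrave at S240, F2480. After flipping Y the toolpath is (182.794,35.685) → (191.317,48.727) → (192.393,98.790) → (187.826,129.291).

Shape 6 is a rectangle drawn with `<polygon>`. Its stroke #000000 means engrave at S240, F2480. After flipping Y the toolpath is (54.591,142.716) → (131.504,142.716) → (131.504,109.054) → (54.591,109.054) → (54.591,142.716), returning to the start.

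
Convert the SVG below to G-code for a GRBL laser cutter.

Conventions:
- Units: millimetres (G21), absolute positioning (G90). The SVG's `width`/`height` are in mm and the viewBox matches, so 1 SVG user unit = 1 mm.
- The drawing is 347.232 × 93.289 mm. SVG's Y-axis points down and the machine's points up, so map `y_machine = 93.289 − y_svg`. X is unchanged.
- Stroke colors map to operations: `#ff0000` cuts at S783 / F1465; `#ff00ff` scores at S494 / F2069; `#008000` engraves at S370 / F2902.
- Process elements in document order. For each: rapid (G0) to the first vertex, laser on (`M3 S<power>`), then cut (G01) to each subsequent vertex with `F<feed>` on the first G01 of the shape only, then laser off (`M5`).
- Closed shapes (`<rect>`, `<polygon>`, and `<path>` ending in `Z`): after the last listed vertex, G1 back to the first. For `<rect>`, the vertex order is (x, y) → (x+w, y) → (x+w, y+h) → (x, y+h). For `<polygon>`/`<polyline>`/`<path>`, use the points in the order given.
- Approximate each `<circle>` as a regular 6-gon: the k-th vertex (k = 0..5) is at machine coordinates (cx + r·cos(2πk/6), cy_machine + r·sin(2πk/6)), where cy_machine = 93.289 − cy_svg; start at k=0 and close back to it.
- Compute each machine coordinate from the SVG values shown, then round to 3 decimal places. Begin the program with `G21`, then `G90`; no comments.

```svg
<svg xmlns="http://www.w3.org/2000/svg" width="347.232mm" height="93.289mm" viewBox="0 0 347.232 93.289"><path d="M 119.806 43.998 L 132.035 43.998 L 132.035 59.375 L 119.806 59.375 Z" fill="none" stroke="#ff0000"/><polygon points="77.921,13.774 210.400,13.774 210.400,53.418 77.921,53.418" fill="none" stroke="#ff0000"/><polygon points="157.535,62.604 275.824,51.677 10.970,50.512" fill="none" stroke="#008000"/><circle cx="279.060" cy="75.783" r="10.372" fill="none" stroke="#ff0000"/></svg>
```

Since the viewBox matches the mm dimensions, user units are millimetres directly. The only transform is the Y-flip y_m = 93.289 − y_svg.

Shape 1 is a rectangle drawn with `<path>`. Its stroke #ff0000 means cut at S783, F1465. After flipping Y the toolpath is (119.806,49.291) → (132.035,49.291) → (132.035,33.914) → (119.806,33.914) → (119.806,49.291), returning to the start.

Shape 2 is a rectangle drawn with `<polygon>`. Its stroke #ff0000 means cut at S783, F1465. After flipping Y the toolpath is (77.921,79.515) → (210.400,79.515) → (210.400,39.871) → (77.921,39.871) → (77.921,79.515), returning to the start.

Shape 3 is a closed polygon drawn with `<polygon>`. Its stroke #008000 means engrave at S370, F2902. After flipping Y the toolpath is (157.535,30.685) → (275.824,41.612) → (10.970,42.777) → (157.535,30.685), returning to the start.

Shape 4 is a circle drawn with `<circle>`. Its stroke #ff0000 means cut at S783, F1465. After flipping Y the toolpath is (289.432,17.506) → (284.246,26.488) → (273.874,26.488) → (268.688,17.506) → (273.874,8.524) → (284.246,8.524) → (289.432,17.506), returning to the start.

G21
G90
G0 X119.806 Y49.291
M3 S783
G01 X132.035 Y49.291 F1465
G01 X132.035 Y33.914
G01 X119.806 Y33.914
G01 X119.806 Y49.291
M5
G0 X77.921 Y79.515
M3 S783
G01 X210.400 Y79.515 F1465
G01 X210.400 Y39.871
G01 X77.921 Y39.871
G01 X77.921 Y79.515
M5
G0 X157.535 Y30.685
M3 S370
G01 X275.824 Y41.612 F2902
G01 X10.970 Y42.777
G01 X157.535 Y30.685
M5
G0 X289.432 Y17.506
M3 S783
G01 X284.246 Y26.488 F1465
G01 X273.874 Y26.488
G01 X268.688 Y17.506
G01 X273.874 Y8.524
G01 X284.246 Y8.524
G01 X289.432 Y17.506
M5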